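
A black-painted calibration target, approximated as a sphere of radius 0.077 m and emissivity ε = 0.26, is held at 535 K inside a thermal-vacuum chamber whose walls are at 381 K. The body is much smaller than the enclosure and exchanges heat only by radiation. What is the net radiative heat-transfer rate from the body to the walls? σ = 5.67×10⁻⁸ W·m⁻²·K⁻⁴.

P_net ≈ 66.8 W

For a small grey body in a large enclosure: P_net = εσA(T_body⁴ − T_wall⁴).
A = 4πr² = 0.07451 m²; T_body⁴ − T_wall⁴ = 8.192×10¹⁰ − 2.107×10¹⁰ = 6.085×10¹⁰ K⁴.
|P_net| = 0.26·5.67×10⁻⁸·0.07451·6.085×10¹⁰.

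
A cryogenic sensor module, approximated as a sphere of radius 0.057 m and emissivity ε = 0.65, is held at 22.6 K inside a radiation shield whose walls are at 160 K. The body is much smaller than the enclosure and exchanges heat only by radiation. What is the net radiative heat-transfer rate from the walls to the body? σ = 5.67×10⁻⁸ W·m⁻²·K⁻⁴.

P_net ≈ 0.986 W

For a small grey body in a large enclosure: P_net = εσA(T_body⁴ − T_wall⁴).
A = 4πr² = 0.04083 m²; T_body⁴ − T_wall⁴ = 2.609×10⁵ − 6.554×10⁸ = -6.551×10⁸ K⁴.
|P_net| = 0.65·5.67×10⁻⁸·0.04083·6.551×10⁸.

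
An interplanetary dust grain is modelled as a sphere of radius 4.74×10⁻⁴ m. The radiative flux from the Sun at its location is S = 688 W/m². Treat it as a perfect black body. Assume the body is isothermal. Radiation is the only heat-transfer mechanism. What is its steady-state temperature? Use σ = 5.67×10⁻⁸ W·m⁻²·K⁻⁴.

T ≈ 235 K

At equilibrium, absorbed power = emitted power.
Absorbing cross-section = πr² = 7.058×10⁻⁷ m²; emitting surface = 4πr² = 2.823×10⁻⁶ m² (ratio 4).
S·A_cross = εσ·A_surf·T⁴  ⇒  T⁴ = S/(4σ).
T⁴ = 1.00·688/(4·5.67×10⁻⁸) = 3.034×10⁹ K⁴.
T = (3.034×10⁹)^(1/4).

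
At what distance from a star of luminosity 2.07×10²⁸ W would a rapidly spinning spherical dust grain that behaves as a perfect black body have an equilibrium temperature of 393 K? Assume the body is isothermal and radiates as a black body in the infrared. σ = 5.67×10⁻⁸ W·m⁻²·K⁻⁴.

d ≈ 5.52×10¹¹ m

For an isothermal black-emitting sphere, (1−a)S·πr² = σ·4πr²·T⁴ ⇒ S = 4σT⁴/(1−a).
S = 4·5.67×10⁻⁸·(393)⁴/1.00 = 5410 W/m².
Flux falls as S = L/(4πd²), so d = √(L/(4πS)) = √(2.07×10²⁸/(4π·5410)).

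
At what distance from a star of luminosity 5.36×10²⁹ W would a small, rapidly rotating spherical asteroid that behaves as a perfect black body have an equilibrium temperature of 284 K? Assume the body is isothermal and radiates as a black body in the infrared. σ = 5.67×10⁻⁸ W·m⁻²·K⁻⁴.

d ≈ 5.38×10¹² m

For an isothermal black-emitting sphere, (1−a)S·πr² = σ·4πr²·T⁴ ⇒ S = 4σT⁴/(1−a).
S = 4·5.67×10⁻⁸·(284)⁴/1.00 = 1475 W/m².
Flux falls as S = L/(4πd²), so d = √(L/(4πS)) = √(5.36×10²⁹/(4π·1475)).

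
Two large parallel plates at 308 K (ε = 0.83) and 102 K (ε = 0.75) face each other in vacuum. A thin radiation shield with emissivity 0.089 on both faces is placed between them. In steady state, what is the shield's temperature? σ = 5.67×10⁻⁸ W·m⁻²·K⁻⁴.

In steady state the net flux on the hot side equals that on the cold side.
σ(T₁⁴−T_s⁴)/D₁ = σ(T_s⁴−T₂⁴)/D₂, with D₁ = 1/ε₁+1/ε_s−1 = 11.44, D₂ = 1/ε_s+1/ε₂−1 = 11.57.
Solve for T_s⁴: T_s⁴ = (D₂·T₁⁴ + D₁·T₂⁴)/(D₁+D₂) = 4.579×10⁹ K⁴.

T_s ≈ 260 K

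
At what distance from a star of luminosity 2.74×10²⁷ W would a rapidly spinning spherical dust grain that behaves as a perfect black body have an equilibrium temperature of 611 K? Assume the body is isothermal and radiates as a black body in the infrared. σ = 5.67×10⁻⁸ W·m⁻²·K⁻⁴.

d ≈ 8.31×10¹⁰ m

For an isothermal black-emitting sphere, (1−a)S·πr² = σ·4πr²·T⁴ ⇒ S = 4σT⁴/(1−a).
S = 4·5.67×10⁻⁸·(611)⁴/1.00 = 31610 W/m².
Flux falls as S = L/(4πd²), so d = √(L/(4πS)) = √(2.74×10²⁷/(4π·31610)).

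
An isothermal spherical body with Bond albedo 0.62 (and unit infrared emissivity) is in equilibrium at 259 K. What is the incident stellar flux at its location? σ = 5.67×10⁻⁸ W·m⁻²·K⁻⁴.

S ≈ 2690 W/m²

(1−a)S·πr² = σ·4πr²·T⁴ ⇒ S = 4σT⁴/(1−a).
S = 4·5.67×10⁻⁸·4.500×10⁹/0.380.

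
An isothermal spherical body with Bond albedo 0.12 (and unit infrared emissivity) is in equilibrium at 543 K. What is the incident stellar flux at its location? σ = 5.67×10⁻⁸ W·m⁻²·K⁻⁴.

S ≈ 22400 W/m²

(1−a)S·πr² = σ·4πr²·T⁴ ⇒ S = 4σT⁴/(1−a).
S = 4·5.67×10⁻⁸·8.694×10¹⁰/0.880.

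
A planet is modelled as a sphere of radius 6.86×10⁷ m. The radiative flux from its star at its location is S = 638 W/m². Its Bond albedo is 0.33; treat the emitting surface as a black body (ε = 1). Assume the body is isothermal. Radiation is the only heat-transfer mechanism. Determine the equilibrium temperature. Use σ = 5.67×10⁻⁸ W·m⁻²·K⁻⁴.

T ≈ 208 K

At equilibrium, absorbed power = emitted power.
Absorbing cross-section = πr² = 1.478×10¹⁶ m²; emitting surface = 4πr² = 5.914×10¹⁶ m² (ratio 4).
(1−a)S·A_cross = εσ·A_surf·T⁴  ⇒  T⁴ = (1−a)S/(4σ).
T⁴ = 0.670·638/(4·5.67×10⁻⁸) = 1.885×10⁹ K⁴.
T = (1.885×10⁹)^(1/4).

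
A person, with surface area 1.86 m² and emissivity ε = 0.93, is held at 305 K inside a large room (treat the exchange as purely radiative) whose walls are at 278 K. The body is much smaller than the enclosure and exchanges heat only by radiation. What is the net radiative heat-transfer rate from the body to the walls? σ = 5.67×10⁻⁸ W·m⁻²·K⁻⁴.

For a small grey body in a large enclosure: P_net = εσA(T_body⁴ − T_wall⁴).
A = 1.86 m²; T_body⁴ − T_wall⁴ = 8.654×10⁹ − 5.973×10⁹ = 2.681×10⁹ K⁴.
|P_net| = 0.93·5.67×10⁻⁸·1.860·2.681×10⁹.

P_net ≈ 263 W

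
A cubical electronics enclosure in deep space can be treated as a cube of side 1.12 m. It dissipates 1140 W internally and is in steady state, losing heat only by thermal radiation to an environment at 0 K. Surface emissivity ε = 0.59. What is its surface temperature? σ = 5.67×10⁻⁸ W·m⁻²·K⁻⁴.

Steady state: internal power = radiated power, P = εσA T⁴.
Radiating area A = 6L² = 7.526 m².
T⁴ = P/(εσA) = 1140/(0.59·5.67×10⁻⁸·7.526) = 4.528×10⁹ K⁴.
T = (4.528×10⁹)^(1/4).

T ≈ 259 K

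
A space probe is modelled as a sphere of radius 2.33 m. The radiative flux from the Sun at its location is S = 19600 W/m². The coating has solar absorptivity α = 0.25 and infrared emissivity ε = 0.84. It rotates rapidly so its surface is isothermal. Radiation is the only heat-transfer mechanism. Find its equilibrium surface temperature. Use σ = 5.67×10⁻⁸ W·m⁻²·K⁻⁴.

T ≈ 400 K

At equilibrium, absorbed power = emitted power.
Absorbing cross-section = πr² = 17.06 m²; emitting surface = 4πr² = 68.22 m² (ratio 4).
αS·A_cross = εσ·A_surf·T⁴  ⇒  T⁴ = αS/(ε·4σ).
T⁴ = 0.250·19600/(0.84·4·5.67×10⁻⁸) = 2.572×10¹⁰ K⁴.
T = (2.572×10¹⁰)^(1/4).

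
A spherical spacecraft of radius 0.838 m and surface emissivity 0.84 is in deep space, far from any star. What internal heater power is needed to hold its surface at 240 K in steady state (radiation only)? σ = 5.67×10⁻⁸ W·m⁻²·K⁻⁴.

P = εσ·4πr²·T⁴.
4πr² = 8.825 m²; T⁴ = 3.318×10⁹ K⁴.
P = 0.84·5.67×10⁻⁸·8.825·3.318×10⁹.

P ≈ 1390 W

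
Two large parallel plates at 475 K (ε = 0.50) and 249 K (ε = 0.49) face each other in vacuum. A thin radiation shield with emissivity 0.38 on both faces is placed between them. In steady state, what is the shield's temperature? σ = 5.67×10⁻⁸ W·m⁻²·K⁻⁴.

In steady state the net flux on the hot side equals that on the cold side.
σ(T₁⁴−T_s⁴)/D₁ = σ(T_s⁴−T₂⁴)/D₂, with D₁ = 1/ε₁+1/ε_s−1 = 3.632, D₂ = 1/ε_s+1/ε₂−1 = 3.672.
Solve for T_s⁴: T_s⁴ = (D₂·T₁⁴ + D₁·T₂⁴)/(D₁+D₂) = 2.751×10¹⁰ K⁴.

T_s ≈ 407 K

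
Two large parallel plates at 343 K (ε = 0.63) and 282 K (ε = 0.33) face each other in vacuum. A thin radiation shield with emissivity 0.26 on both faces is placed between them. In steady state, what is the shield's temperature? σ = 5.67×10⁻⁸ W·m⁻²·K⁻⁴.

T_s ≈ 321 K

In steady state the net flux on the hot side equals that on the cold side.
σ(T₁⁴−T_s⁴)/D₁ = σ(T_s⁴−T₂⁴)/D₂, with D₁ = 1/ε₁+1/ε_s−1 = 4.433, D₂ = 1/ε_s+1/ε₂−1 = 5.876.
Solve for T_s⁴: T_s⁴ = (D₂·T₁⁴ + D₁·T₂⁴)/(D₁+D₂) = 1.061×10¹⁰ K⁴.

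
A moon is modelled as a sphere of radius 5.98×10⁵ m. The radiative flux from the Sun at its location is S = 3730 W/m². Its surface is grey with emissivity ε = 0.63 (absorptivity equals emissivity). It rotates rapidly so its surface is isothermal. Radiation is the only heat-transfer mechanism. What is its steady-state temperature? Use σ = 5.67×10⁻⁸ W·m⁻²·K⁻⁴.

T ≈ 358 K

At equilibrium, absorbed power = emitted power.
Absorbing cross-section = πr² = 1.123×10¹² m²; emitting surface = 4πr² = 4.494×10¹² m² (ratio 4).
εS·A_cross = εσ·A_surf·T⁴  ⇒  T⁴ = S/(4σ)   (ε cancels).
T⁴ = 3730/(4·5.67×10⁻⁸) = 1.645×10¹⁰ K⁴.
T = (1.645×10¹⁰)^(1/4).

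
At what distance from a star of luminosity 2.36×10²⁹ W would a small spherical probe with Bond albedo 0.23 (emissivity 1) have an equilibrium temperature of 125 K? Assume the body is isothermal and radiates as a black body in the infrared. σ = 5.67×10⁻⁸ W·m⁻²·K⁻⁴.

For an isothermal black-emitting sphere, (1−a)S·πr² = σ·4πr²·T⁴ ⇒ S = 4σT⁴/(1−a).
S = 4·5.67×10⁻⁸·(125)⁴/0.770 = 71.91 W/m².
Flux falls as S = L/(4πd²), so d = √(L/(4πS)) = √(2.36×10²⁹/(4π·71.91)).

d ≈ 1.62×10¹³ m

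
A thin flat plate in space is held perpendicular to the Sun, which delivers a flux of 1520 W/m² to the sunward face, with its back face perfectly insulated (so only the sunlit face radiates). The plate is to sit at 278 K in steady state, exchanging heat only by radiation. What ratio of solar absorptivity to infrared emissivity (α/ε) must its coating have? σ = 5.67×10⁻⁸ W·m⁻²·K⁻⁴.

α/ε ≈ 0.223

Balance: αS·A = εσ·1A·T⁴ ⇒ α/ε = σT⁴/S.
α/ε = 5.67×10⁻⁸·(278)⁴/1520 = 5.67×10⁻⁸·5.973×10⁹/1520.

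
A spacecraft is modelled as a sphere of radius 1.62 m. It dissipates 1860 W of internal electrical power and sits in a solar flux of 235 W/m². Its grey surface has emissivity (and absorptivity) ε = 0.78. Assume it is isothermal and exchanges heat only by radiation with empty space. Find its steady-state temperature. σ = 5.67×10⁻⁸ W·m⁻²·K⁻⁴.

T ≈ 219 K

At steady state, absorbed solar power + internal power = radiated power.
Absorbed: α·S·A_cross = 0.78·235·8.245 = 1511 W (cross-section πr²).
Total input = 1511 + 1860 = 3371 W.
Radiated: εσ·A_surf·T⁴ with A_surf = 4πr² = 32.98 m².
T⁴ = 3371/(0.78·5.67×10⁻⁸·32.98) = 2.311×10⁹ K⁴.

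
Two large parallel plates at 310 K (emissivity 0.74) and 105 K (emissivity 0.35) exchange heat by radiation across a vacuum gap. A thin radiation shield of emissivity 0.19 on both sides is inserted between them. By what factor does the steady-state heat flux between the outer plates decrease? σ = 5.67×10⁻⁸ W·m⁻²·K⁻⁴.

Without shield: q₀ = σΔ(T⁴)/(1/ε₁+1/ε₂−1) with denominator 3.208.
With shield the two gaps are in series; the resistances add: (1/ε₁+1/ε_s−1)+(1/ε_s+1/ε₂−1) = 5.615+7.120 = 12.73.
Heat-flux ratio q₀/q = 12.73/3.208.

factor ≈ 3.97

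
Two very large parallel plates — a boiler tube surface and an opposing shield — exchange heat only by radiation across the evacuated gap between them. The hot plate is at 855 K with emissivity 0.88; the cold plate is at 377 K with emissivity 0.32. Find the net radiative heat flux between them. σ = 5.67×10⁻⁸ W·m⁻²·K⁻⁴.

For two infinite grey parallel plates, q = σ(T₁⁴ − T₂⁴)/(1/ε₁ + 1/ε₂ − 1).
T₁⁴ − T₂⁴ = 5.344×10¹¹ − 2.020×10¹⁰ = 5.142×10¹¹ K⁴.
1/ε₁ + 1/ε₂ − 1 = 1.136 + 3.125 − 1 = 3.261.
q = 5.67×10⁻⁸ × 5.142×10¹¹ / 3.261.

q ≈ 8940 W/m²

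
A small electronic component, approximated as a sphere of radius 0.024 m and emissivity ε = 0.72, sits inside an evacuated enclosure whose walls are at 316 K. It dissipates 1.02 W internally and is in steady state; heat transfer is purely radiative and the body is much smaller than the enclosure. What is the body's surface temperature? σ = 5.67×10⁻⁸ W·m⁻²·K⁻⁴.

For a small grey body in a large enclosure, net radiated power = εσA(T⁴ − T_w⁴).
Steady state: P = εσA(T⁴ − T_w⁴) with A = 4πr² = 0.007238 m².
T⁴ = P/(εσA) + T_w⁴ = 1.02/(0.72·5.67×10⁻⁸·0.007238) + (316)⁴
    = 3.452×10⁹ + 9.971×10⁹ = 1.342×10¹⁰ K⁴.

T ≈ 340 K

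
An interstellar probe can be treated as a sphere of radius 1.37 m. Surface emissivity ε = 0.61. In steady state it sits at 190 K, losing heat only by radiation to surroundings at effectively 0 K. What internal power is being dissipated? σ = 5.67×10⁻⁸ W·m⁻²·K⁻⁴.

Steady state: P = εσA T⁴.
A = 4πr² = 23.59 m²; T⁴ = (190)⁴ = 1.303×10⁹ K⁴.
P = 0.61 × 5.67×10⁻⁸ × 23.59 × 1.303×10⁹.

P ≈ 1060 W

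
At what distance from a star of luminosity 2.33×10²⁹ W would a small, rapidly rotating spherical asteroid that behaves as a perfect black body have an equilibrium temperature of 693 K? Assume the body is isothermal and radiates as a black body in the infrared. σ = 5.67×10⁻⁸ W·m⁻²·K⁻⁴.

d ≈ 5.95×10¹¹ m

For an isothermal black-emitting sphere, (1−a)S·πr² = σ·4πr²·T⁴ ⇒ S = 4σT⁴/(1−a).
S = 4·5.67×10⁻⁸·(693)⁴/1.00 = 52310 W/m².
Flux falls as S = L/(4πd²), so d = √(L/(4πS)) = √(2.33×10²⁹/(4π·52310)).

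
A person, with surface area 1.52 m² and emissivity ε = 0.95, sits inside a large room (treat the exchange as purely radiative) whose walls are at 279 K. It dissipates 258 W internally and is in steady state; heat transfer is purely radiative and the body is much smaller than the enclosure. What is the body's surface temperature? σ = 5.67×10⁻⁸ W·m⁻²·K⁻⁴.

T ≈ 310 K

For a small grey body in a large enclosure, net radiated power = εσA(T⁴ − T_w⁴).
Steady state: P = εσA(T⁴ − T_w⁴) with A = 1.52 m².
T⁴ = P/(εσA) + T_w⁴ = 258/(0.95·5.67×10⁻⁸·1.520) + (279)⁴
    = 3.151×10⁹ + 6.059×10⁹ = 9.210×10⁹ K⁴.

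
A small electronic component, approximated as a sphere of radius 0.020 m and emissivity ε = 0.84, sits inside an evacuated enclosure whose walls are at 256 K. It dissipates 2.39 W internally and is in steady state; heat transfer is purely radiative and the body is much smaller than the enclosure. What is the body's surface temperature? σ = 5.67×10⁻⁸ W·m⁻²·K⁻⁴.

For a small grey body in a large enclosure, net radiated power = εσA(T⁴ − T_w⁴).
Steady state: P = εσA(T⁴ − T_w⁴) with A = 4πr² = 0.005027 m².
T⁴ = P/(εσA) + T_w⁴ = 2.39/(0.84·5.67×10⁻⁸·0.005027) + (256)⁴
    = 9.983×10⁹ + 4.295×10⁹ = 1.428×10¹⁰ K⁴.

T ≈ 346 K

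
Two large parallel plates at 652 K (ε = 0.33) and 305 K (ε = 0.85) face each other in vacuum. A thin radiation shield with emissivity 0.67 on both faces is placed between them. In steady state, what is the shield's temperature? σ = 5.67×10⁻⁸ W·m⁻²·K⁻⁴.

In steady state the net flux on the hot side equals that on the cold side.
σ(T₁⁴−T_s⁴)/D₁ = σ(T_s⁴−T₂⁴)/D₂, with D₁ = 1/ε₁+1/ε_s−1 = 3.523, D₂ = 1/ε_s+1/ε₂−1 = 1.669.
Solve for T_s⁴: T_s⁴ = (D₂·T₁⁴ + D₁·T₂⁴)/(D₁+D₂) = 6.397×10¹⁰ K⁴.

T_s ≈ 503 K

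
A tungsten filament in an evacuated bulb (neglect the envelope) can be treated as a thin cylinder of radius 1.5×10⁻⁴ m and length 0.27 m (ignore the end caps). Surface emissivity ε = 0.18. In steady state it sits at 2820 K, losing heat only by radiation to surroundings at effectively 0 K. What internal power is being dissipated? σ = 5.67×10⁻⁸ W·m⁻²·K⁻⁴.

Steady state: P = εσA T⁴.
A = 2πrL = 2.545×10⁻⁴ m²; T⁴ = (2820)⁴ = 6.324×10¹³ K⁴.
P = 0.18 × 5.67×10⁻⁸ × 2.545×10⁻⁴ × 6.324×10¹³.

P ≈ 164 W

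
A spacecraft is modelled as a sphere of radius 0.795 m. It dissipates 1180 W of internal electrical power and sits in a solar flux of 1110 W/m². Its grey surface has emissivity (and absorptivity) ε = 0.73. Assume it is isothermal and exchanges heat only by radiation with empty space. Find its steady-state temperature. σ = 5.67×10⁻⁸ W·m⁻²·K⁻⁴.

At steady state, absorbed solar power + internal power = radiated power.
Absorbed: α·S·A_cross = 0.73·1110·1.986 = 1609 W (cross-section πr²).
Total input = 1609 + 1180 = 2789 W.
Radiated: εσ·A_surf·T⁴ with A_surf = 4πr² = 7.942 m².
T⁴ = 2789/(0.73·5.67×10⁻⁸·7.942) = 8.484×10⁹ K⁴.

T ≈ 303 K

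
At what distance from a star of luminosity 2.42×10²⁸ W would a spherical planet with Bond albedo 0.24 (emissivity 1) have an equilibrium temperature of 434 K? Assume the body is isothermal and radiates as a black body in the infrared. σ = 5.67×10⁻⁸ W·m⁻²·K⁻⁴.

d ≈ 4.26×10¹¹ m

For an isothermal black-emitting sphere, (1−a)S·πr² = σ·4πr²·T⁴ ⇒ S = 4σT⁴/(1−a).
S = 4·5.67×10⁻⁸·(434)⁴/0.760 = 10590 W/m².
Flux falls as S = L/(4πd²), so d = √(L/(4πS)) = √(2.42×10²⁸/(4π·10590)).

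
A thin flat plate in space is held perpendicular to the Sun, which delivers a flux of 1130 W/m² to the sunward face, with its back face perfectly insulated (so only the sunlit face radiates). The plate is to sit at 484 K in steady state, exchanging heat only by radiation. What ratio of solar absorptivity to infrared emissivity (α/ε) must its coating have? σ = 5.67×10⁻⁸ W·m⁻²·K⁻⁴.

Balance: αS·A = εσ·1A·T⁴ ⇒ α/ε = σT⁴/S.
α/ε = 5.67×10⁻⁸·(484)⁴/1130 = 5.67×10⁻⁸·5.488×10¹⁰/1130.

α/ε ≈ 2.75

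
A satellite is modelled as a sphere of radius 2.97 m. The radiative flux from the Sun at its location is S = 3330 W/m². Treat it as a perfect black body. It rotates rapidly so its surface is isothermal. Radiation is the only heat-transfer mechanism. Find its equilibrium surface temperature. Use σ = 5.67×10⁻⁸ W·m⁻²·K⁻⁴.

At equilibrium, absorbed power = emitted power.
Absorbing cross-section = πr² = 27.71 m²; emitting surface = 4πr² = 110.8 m² (ratio 4).
S·A_cross = εσ·A_surf·T⁴  ⇒  T⁴ = S/(4σ).
T⁴ = 1.00·3330/(4·5.67×10⁻⁸) = 1.468×10¹⁰ K⁴.
T = (1.468×10¹⁰)^(1/4).

T ≈ 348 K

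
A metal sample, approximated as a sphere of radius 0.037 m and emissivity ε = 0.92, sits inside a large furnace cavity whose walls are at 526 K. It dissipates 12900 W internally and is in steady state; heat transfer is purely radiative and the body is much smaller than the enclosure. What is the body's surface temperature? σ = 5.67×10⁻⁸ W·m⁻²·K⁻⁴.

T ≈ 1950 K

For a small grey body in a large enclosure, net radiated power = εσA(T⁴ − T_w⁴).
Steady state: P = εσA(T⁴ − T_w⁴) with A = 4πr² = 0.01720 m².
T⁴ = P/(εσA) + T_w⁴ = 12900/(0.92·5.67×10⁻⁸·0.01720) + (526)⁴
    = 1.437×10¹³ + 7.655×10¹⁰ = 1.445×10¹³ K⁴.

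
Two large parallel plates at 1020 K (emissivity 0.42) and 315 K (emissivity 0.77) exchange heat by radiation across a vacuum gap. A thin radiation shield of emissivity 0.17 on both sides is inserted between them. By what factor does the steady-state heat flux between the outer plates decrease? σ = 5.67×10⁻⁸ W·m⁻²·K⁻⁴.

Without shield: q₀ = σΔ(T⁴)/(1/ε₁+1/ε₂−1) with denominator 2.680.
With shield the two gaps are in series; the resistances add: (1/ε₁+1/ε_s−1)+(1/ε_s+1/ε₂−1) = 7.263+6.181 = 13.44.
Heat-flux ratio q₀/q = 13.44/2.680.

factor ≈ 5.02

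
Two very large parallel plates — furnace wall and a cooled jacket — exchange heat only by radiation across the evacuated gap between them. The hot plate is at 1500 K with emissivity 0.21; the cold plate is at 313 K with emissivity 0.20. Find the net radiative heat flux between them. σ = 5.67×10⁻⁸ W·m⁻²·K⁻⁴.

For two infinite grey parallel plates, q = σ(T₁⁴ − T₂⁴)/(1/ε₁ + 1/ε₂ − 1).
T₁⁴ − T₂⁴ = 5.062×10¹² − 9.598×10⁹ = 5.053×10¹² K⁴.
1/ε₁ + 1/ε₂ − 1 = 4.762 + 5.000 − 1 = 8.762.
q = 5.67×10⁻⁸ × 5.053×10¹² / 8.762.

q ≈ 32700 W/m²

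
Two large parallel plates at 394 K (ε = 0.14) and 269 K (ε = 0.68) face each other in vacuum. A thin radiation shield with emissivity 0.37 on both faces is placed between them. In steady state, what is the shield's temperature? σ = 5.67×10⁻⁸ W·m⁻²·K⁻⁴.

In steady state the net flux on the hot side equals that on the cold side.
σ(T₁⁴−T_s⁴)/D₁ = σ(T_s⁴−T₂⁴)/D₂, with D₁ = 1/ε₁+1/ε_s−1 = 8.846, D₂ = 1/ε_s+1/ε₂−1 = 3.173.
Solve for T_s⁴: T_s⁴ = (D₂·T₁⁴ + D₁·T₂⁴)/(D₁+D₂) = 1.022×10¹⁰ K⁴.

T_s ≈ 318 K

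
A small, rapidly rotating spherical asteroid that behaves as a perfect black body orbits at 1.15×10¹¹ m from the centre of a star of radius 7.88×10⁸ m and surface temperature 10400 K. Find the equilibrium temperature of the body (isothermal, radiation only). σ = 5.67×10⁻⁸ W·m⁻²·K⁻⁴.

T ≈ 609 K

The star's surface emits σT_*⁴; at distance d the flux is S = σT_*⁴(R_*/d)².
S = 5.67×10⁻⁸·(10400)⁴·(7.88×10⁸/1.15×10¹¹)² = 31140 W/m².
For an isothermal sphere T⁴ = (1−a)S/(4σ) = 1.373×10¹¹ K⁴.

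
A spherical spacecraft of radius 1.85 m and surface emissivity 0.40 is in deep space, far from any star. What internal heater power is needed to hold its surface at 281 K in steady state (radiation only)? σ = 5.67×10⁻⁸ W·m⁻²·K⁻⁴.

P ≈ 6080 W

P = εσ·4πr²·T⁴.
4πr² = 43.01 m²; T⁴ = 6.235×10⁹ K⁴.
P = 0.40·5.67×10⁻⁸·43.01·6.235×10⁹.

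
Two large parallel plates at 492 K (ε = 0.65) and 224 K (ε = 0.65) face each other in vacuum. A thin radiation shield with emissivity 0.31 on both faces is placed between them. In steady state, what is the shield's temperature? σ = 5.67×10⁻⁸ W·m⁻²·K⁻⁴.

In steady state the net flux on the hot side equals that on the cold side.
σ(T₁⁴−T_s⁴)/D₁ = σ(T_s⁴−T₂⁴)/D₂, with D₁ = 1/ε₁+1/ε_s−1 = 3.764, D₂ = 1/ε_s+1/ε₂−1 = 3.764.
Solve for T_s⁴: T_s⁴ = (D₂·T₁⁴ + D₁·T₂⁴)/(D₁+D₂) = 3.056×10¹⁰ K⁴.

T_s ≈ 418 K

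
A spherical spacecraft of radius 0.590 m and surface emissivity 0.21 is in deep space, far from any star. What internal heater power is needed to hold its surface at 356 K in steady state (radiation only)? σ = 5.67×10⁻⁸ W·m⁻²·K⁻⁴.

P ≈ 837 W

P = εσ·4πr²·T⁴.
4πr² = 4.374 m²; T⁴ = 1.606×10¹⁰ K⁴.
P = 0.21·5.67×10⁻⁸·4.374·1.606×10¹⁰.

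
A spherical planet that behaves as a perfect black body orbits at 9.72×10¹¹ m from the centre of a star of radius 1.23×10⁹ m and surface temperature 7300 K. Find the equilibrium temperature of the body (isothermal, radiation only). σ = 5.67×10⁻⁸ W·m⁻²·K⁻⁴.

The star's surface emits σT_*⁴; at distance d the flux is S = σT_*⁴(R_*/d)².
S = 5.67×10⁻⁸·(7300)⁴·(1.23×10⁹/9.72×10¹¹)² = 257.8 W/m².
For an isothermal sphere T⁴ = (1−a)S/(4σ) = 1.137×10⁹ K⁴.

T ≈ 184 K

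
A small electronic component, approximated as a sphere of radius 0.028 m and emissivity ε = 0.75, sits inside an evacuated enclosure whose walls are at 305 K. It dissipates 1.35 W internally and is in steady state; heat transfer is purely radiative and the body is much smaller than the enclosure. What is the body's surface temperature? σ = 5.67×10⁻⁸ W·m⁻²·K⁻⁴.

For a small grey body in a large enclosure, net radiated power = εσA(T⁴ − T_w⁴).
Steady state: P = εσA(T⁴ − T_w⁴) with A = 4πr² = 0.009852 m².
T⁴ = P/(εσA) + T_w⁴ = 1.35/(0.75·5.67×10⁻⁸·0.009852) + (305)⁴
    = 3.222×10⁹ + 8.654×10⁹ = 1.188×10¹⁰ K⁴.

T ≈ 330 K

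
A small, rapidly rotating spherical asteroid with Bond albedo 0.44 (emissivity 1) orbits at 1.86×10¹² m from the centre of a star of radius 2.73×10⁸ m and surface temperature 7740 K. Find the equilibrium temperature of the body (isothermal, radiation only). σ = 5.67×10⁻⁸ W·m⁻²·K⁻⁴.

The star's surface emits σT_*⁴; at distance d the flux is S = σT_*⁴(R_*/d)².
S = 5.67×10⁻⁸·(7740)⁴·(2.73×10⁸/1.86×10¹²)² = 4.384 W/m².
For an isothermal sphere T⁴ = (1−a)S/(4σ) = 1.082×10⁷ K⁴.

T ≈ 57.4 K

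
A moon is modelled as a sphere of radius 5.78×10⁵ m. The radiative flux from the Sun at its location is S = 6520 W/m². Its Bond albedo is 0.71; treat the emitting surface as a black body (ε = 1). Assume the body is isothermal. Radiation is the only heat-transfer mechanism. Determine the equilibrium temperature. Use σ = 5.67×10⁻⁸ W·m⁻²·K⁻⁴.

At equilibrium, absorbed power = emitted power.
Absorbing cross-section = πr² = 1.050×10¹² m²; emitting surface = 4πr² = 4.198×10¹² m² (ratio 4).
(1−a)S·A_cross = εσ·A_surf·T⁴  ⇒  T⁴ = (1−a)S/(4σ).
T⁴ = 0.290·6520/(4·5.67×10⁻⁸) = 8.337×10⁹ K⁴.
T = (8.337×10⁹)^(1/4).

T ≈ 302 K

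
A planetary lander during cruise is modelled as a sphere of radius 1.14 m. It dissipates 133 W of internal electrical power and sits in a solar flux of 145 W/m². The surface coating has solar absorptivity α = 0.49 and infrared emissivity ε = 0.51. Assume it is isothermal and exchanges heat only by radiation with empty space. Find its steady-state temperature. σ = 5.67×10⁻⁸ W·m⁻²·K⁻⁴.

At steady state, absorbed solar power + internal power = radiated power.
Absorbed: α·S·A_cross = 0.49·145·4.083 = 290.1 W (cross-section πr²).
Total input = 290.1 + 133 = 423.1 W.
Radiated: εσ·A_surf·T⁴ with A_surf = 4πr² = 16.33 m².
T⁴ = 423.1/(0.51·5.67×10⁻⁸·16.33) = 8.959×10⁸ K⁴.

T ≈ 173 K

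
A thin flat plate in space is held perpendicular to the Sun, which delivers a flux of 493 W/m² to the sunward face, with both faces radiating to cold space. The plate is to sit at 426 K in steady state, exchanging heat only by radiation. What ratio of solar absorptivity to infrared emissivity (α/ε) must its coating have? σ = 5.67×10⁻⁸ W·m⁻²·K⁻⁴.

Balance: αS·A = εσ·2A·T⁴ ⇒ α/ε = 2σT⁴/S.
α/ε = 2·5.67×10⁻⁸·(426)⁴/493 = 2·5.67×10⁻⁸·3.293×10¹⁰/493.

α/ε ≈ 7.58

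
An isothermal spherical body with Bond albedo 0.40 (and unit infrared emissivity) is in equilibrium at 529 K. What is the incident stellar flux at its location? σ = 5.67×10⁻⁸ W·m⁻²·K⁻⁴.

(1−a)S·πr² = σ·4πr²·T⁴ ⇒ S = 4σT⁴/(1−a).
S = 4·5.67×10⁻⁸·7.831×10¹⁰/0.600.

S ≈ 29600 W/m²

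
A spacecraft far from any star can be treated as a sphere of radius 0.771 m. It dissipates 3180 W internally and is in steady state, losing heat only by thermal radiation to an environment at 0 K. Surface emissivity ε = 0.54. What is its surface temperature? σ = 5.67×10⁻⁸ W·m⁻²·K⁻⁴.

Steady state: internal power = radiated power, P = εσA T⁴.
Radiating area A = 4πr² = 7.470 m².
T⁴ = P/(εσA) = 3180/(0.54·5.67×10⁻⁸·7.470) = 1.390×10¹⁰ K⁴.
T = (1.390×10¹⁰)^(1/4).

T ≈ 343 K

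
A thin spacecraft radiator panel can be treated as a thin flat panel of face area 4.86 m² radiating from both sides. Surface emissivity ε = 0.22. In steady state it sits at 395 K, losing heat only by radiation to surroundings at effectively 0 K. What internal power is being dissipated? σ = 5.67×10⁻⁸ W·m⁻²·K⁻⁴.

P ≈ 2950 W

Steady state: P = εσA T⁴.
A = 2·4.86 = 9.720 m²; T⁴ = (395)⁴ = 2.434×10¹⁰ K⁴.
P = 0.22 × 5.67×10⁻⁸ × 9.720 × 2.434×10¹⁰.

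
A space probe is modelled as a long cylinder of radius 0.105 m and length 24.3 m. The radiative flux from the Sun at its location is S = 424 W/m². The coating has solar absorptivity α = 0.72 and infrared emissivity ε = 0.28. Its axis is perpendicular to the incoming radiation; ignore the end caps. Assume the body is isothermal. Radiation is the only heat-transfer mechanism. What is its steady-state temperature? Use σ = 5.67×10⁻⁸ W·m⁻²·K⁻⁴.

At equilibrium, absorbed power = emitted power.
Absorbing cross-section = 2rL = 5.103 m²; emitting surface = 2πrL = 16.03 m² (ratio π).
αS·A_cross = εσ·A_surf·T⁴  ⇒  T⁴ = αS/(ε·πσ).
T⁴ = 0.720·424/(0.28·π·5.67×10⁻⁸) = 6.121×10⁹ K⁴.
T = (6.121×10⁹)^(1/4).

T ≈ 280 K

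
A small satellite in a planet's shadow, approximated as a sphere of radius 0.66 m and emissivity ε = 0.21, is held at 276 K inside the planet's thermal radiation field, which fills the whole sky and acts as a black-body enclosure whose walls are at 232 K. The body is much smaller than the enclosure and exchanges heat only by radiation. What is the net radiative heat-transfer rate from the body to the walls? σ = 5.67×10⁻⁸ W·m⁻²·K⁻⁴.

P_net ≈ 189 W

For a small grey body in a large enclosure: P_net = εσA(T_body⁴ − T_wall⁴).
A = 4πr² = 5.474 m²; T_body⁴ − T_wall⁴ = 5.803×10⁹ − 2.897×10⁹ = 2.906×10⁹ K⁴.
|P_net| = 0.21·5.67×10⁻⁸·5.474·2.906×10⁹.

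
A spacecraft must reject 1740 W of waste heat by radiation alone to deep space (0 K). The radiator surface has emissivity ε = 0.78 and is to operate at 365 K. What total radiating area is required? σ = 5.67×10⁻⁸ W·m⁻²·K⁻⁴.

A ≈ 2.22 m²

P = εσA T⁴ ⇒ A = P/(εσT⁴).
T⁴ = 1.775×10¹⁰ K⁴.
A = 1740/(0.78 × 5.67×10⁻⁸ × 1.775×10¹⁰).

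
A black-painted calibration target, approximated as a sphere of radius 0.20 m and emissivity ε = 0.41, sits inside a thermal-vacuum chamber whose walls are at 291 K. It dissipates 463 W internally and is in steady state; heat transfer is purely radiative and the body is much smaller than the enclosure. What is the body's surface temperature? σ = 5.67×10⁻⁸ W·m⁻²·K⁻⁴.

T ≈ 465 K

For a small grey body in a large enclosure, net radiated power = εσA(T⁴ − T_w⁴).
Steady state: P = εσA(T⁴ − T_w⁴) with A = 4πr² = 0.5027 m².
T⁴ = P/(εσA) + T_w⁴ = 463/(0.41·5.67×10⁻⁸·0.5027) + (291)⁴
    = 3.962×10¹⁰ + 7.171×10⁹ = 4.679×10¹⁰ K⁴.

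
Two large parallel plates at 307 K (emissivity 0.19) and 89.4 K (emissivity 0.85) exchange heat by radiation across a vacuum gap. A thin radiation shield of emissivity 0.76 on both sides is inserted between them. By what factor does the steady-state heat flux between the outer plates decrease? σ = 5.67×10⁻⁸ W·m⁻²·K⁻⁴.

Without shield: q₀ = σΔ(T⁴)/(1/ε₁+1/ε₂−1) with denominator 5.440.
With shield the two gaps are in series; the resistances add: (1/ε₁+1/ε_s−1)+(1/ε_s+1/ε₂−1) = 5.579+1.492 = 7.071.
Heat-flux ratio q₀/q = 7.071/5.440.

factor ≈ 1.30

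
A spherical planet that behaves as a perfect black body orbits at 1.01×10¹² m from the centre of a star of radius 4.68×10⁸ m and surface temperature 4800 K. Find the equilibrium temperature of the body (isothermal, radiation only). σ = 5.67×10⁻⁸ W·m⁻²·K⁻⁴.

The star's surface emits σT_*⁴; at distance d the flux is S = σT_*⁴(R_*/d)².
S = 5.67×10⁻⁸·(4800)⁴·(4.68×10⁸/1.01×10¹²)² = 6.462 W/m².
For an isothermal sphere T⁴ = (1−a)S/(4σ) = 2.849×10⁷ K⁴.

T ≈ 73.1 K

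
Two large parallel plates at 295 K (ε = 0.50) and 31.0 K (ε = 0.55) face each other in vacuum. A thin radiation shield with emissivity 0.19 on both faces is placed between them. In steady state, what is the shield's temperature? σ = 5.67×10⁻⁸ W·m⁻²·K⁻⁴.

T_s ≈ 247 K

In steady state the net flux on the hot side equals that on the cold side.
σ(T₁⁴−T_s⁴)/D₁ = σ(T_s⁴−T₂⁴)/D₂, with D₁ = 1/ε₁+1/ε_s−1 = 6.263, D₂ = 1/ε_s+1/ε₂−1 = 6.081.
Solve for T_s⁴: T_s⁴ = (D₂·T₁⁴ + D₁·T₂⁴)/(D₁+D₂) = 3.731×10⁹ K⁴.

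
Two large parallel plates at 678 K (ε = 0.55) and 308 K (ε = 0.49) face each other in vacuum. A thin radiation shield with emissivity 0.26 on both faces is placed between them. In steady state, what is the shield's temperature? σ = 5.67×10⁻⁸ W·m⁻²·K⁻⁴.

T_s ≈ 579 K

In steady state the net flux on the hot side equals that on the cold side.
σ(T₁⁴−T_s⁴)/D₁ = σ(T_s⁴−T₂⁴)/D₂, with D₁ = 1/ε₁+1/ε_s−1 = 4.664, D₂ = 1/ε_s+1/ε₂−1 = 4.887.
Solve for T_s⁴: T_s⁴ = (D₂·T₁⁴ + D₁·T₂⁴)/(D₁+D₂) = 1.125×10¹¹ K⁴.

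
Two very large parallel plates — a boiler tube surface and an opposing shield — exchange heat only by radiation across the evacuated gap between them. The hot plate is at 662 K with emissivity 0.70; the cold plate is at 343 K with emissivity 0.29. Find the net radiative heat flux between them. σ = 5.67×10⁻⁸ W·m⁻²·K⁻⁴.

q ≈ 2610 W/m²

For two infinite grey parallel plates, q = σ(T₁⁴ − T₂⁴)/(1/ε₁ + 1/ε₂ − 1).
T₁⁴ − T₂⁴ = 1.921×10¹¹ − 1.384×10¹⁰ = 1.782×10¹¹ K⁴.
1/ε₁ + 1/ε₂ − 1 = 1.429 + 3.448 − 1 = 3.877.
q = 5.67×10⁻⁸ × 1.782×10¹¹ / 3.877.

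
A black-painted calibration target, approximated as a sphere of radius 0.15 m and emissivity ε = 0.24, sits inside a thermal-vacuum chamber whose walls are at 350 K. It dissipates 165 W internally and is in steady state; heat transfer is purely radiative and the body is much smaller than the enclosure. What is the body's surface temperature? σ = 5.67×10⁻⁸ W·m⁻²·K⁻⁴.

T ≈ 491 K

For a small grey body in a large enclosure, net radiated power = εσA(T⁴ − T_w⁴).
Steady state: P = εσA(T⁴ − T_w⁴) with A = 4πr² = 0.2827 m².
T⁴ = P/(εσA) + T_w⁴ = 165/(0.24·5.67×10⁻⁸·0.2827) + (350)⁴
    = 4.288×10¹⁰ + 1.501×10¹⁰ = 5.789×10¹⁰ K⁴.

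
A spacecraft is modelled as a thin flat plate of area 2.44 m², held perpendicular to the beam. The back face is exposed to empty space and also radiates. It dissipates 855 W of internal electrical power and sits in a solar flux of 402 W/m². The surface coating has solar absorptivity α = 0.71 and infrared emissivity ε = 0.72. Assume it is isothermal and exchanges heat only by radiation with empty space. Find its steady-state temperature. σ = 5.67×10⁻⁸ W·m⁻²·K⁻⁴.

At steady state, absorbed solar power + internal power = radiated power.
Absorbed: α·S·A_cross = 0.71·402·2.440 = 696.4 W (cross-section A).
Total input = 696.4 + 855 = 1551 W.
Radiated: εσ·A_surf·T⁴ with A_surf = 2A = 4.880 m².
T⁴ = 1551/(0.72·5.67×10⁻⁸·4.880) = 7.787×10⁹ K⁴.

T ≈ 297 K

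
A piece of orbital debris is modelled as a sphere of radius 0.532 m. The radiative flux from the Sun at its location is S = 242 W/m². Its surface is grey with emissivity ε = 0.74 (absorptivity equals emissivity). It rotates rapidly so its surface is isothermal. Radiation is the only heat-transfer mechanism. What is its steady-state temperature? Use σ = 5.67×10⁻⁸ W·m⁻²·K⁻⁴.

At equilibrium, absorbed power = emitted power.
Absorbing cross-section = πr² = 0.8891 m²; emitting surface = 4πr² = 3.557 m² (ratio 4).
εS·A_cross = εσ·A_surf·T⁴  ⇒  T⁴ = S/(4σ)   (ε cancels).
T⁴ = 242/(4·5.67×10⁻⁸) = 1.067×10⁹ K⁴.
T = (1.067×10⁹)^(1/4).

T ≈ 181 K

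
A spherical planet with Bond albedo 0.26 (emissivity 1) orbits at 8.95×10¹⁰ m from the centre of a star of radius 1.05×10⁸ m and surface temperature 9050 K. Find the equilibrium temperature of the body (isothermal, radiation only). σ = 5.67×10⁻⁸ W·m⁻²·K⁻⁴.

T ≈ 203 K

The star's surface emits σT_*⁴; at distance d the flux is S = σT_*⁴(R_*/d)².
S = 5.67×10⁻⁸·(9050)⁴·(1.05×10⁸/8.95×10¹⁰)² = 523.5 W/m².
For an isothermal sphere T⁴ = (1−a)S/(4σ) = 1.708×10⁹ K⁴.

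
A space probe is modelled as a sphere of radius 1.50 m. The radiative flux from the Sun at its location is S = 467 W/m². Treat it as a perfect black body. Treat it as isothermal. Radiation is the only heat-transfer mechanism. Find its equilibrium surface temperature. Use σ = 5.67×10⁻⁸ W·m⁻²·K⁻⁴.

T ≈ 213 K

At equilibrium, absorbed power = emitted power.
Absorbing cross-section = πr² = 7.069 m²; emitting surface = 4πr² = 28.27 m² (ratio 4).
S·A_cross = εσ·A_surf·T⁴  ⇒  T⁴ = S/(4σ).
T⁴ = 1.00·467/(4·5.67×10⁻⁸) = 2.059×10⁹ K⁴.
T = (2.059×10⁹)^(1/4).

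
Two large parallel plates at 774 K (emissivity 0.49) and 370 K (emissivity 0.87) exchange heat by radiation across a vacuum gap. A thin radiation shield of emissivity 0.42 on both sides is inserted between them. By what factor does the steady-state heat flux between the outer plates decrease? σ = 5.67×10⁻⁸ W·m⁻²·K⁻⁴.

factor ≈ 2.72

Without shield: q₀ = σΔ(T⁴)/(1/ε₁+1/ε₂−1) with denominator 2.190.
With shield the two gaps are in series; the resistances add: (1/ε₁+1/ε_s−1)+(1/ε_s+1/ε₂−1) = 3.422+2.530 = 5.952.
Heat-flux ratio q₀/q = 5.952/2.190.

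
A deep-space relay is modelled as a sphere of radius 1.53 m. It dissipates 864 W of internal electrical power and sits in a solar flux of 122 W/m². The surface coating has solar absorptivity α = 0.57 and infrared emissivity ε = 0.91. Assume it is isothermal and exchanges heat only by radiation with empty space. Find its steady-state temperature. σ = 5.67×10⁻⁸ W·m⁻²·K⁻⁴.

T ≈ 174 K

At steady state, absorbed solar power + internal power = radiated power.
Absorbed: α·S·A_cross = 0.57·122·7.354 = 511.4 W (cross-section πr²).
Total input = 511.4 + 864 = 1375 W.
Radiated: εσ·A_surf·T⁴ with A_surf = 4πr² = 29.42 m².
T⁴ = 1375/(0.91·5.67×10⁻⁸·29.42) = 9.062×10⁸ K⁴.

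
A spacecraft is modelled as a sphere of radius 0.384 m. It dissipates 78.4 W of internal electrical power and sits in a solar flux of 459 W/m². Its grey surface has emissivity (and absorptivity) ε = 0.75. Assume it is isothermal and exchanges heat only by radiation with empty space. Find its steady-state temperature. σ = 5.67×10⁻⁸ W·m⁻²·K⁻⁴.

T ≈ 234 K

At steady state, absorbed solar power + internal power = radiated power.
Absorbed: α·S·A_cross = 0.75·459·0.4632 = 159.5 W (cross-section πr²).
Total input = 159.5 + 78.4 = 237.9 W.
Radiated: εσ·A_surf·T⁴ with A_surf = 4πr² = 1.853 m².
T⁴ = 237.9/(0.75·5.67×10⁻⁸·1.853) = 3.019×10⁹ K⁴.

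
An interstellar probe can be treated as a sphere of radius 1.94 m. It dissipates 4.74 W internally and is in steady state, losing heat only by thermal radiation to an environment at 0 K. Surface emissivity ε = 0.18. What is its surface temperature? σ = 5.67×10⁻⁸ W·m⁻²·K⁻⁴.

T ≈ 56.0 K

Steady state: internal power = radiated power, P = εσA T⁴.
Radiating area A = 4πr² = 47.29 m².
T⁴ = P/(εσA) = 4.74/(0.18·5.67×10⁻⁸·47.29) = 9.820×10⁶ K⁴.
T = (9.820×10⁶)^(1/4).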